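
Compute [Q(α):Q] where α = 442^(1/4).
[Q(α):Q] = 4

α is a root of x^4 - 442. By Eisenstein's criterion at the prime p = 2 (which divides the constant term 442 but p^2 = 4 does not, since 442 is squarefree), x^4 - 442 is irreducible over Q. Hence [Q(α):Q] = 4.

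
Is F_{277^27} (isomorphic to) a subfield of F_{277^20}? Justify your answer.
No: F_{277^27} is not a subfield of F_{277^20}

F_{p^m} embeds in F_{p^n} iff m | n. Here 27 ∤ 20 (since 20 = 0·27 + 20 with remainder 20 ≠ 0), so F_{277^27} is not a subfield of F_{277^20}. Equivalently: if it were, the tower law would give 27 = [F_{277^27}:F_277] dividing [F_{277^20}:F_277] = 20, contradiction.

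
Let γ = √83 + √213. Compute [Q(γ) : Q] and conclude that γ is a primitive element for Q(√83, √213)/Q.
[Q(γ) : Q] = 4 (equivalently, Q(γ) = Q(√83, √213))

Obviously Q(γ) ⊆ Q(√83, √213), and [Q(√83, √213):Q] = 4 (since 83, 213 are distinct squarefree integers > 1 with 17679 not a perfect square). To show equality we compute the minimal polynomial of γ. From γ = √83 + √213: γ^2 = 83 + 2√(17679) + 213 = 296 + 2√(17679), so γ^2 - 296 = 2√(17679); squaring, (γ^2 - 296)^2 = 4·17679, i.e. γ^4 - 592γ^2 + 87616 - 70716 = 0, i.e. γ^4 - 592γ^2 + 16900 = 0. So γ is a root of x^4 - 592x^2 + 16900. This polynomial is irreducible over Q: it has no rational root (each ±√83 ± √213 is irrational), and any factorization into two quadratics over Q would force √(17679) ∈ Q (pairing opposite roots) or √83, √213 ∈ Q (other pairings), all impossible. Hence [Q(γ):Q] = 4 = [Q(√83, √213):Q], so Q(γ) = Q(√83, √213).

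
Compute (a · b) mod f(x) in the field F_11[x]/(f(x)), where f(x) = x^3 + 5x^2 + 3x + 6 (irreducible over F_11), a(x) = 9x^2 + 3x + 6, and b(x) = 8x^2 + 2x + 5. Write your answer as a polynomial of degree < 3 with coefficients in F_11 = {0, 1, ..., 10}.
a · b ≡ 10x^2 + 10x + 2 (mod f(x))

Multiply in F_11[x]: a(x)·b(x) = (9x^2 + 3x + 6)·(8x^2 + 2x + 5) = 6x^4 + 9x^3 + 5x + 8. This has degree ≥ 3, so divide by f(x) over F_11: 6x^4 + 9x^3 + 5x + 8 = (6x + 1)·(x^3 + 5x^2 + 3x + 6) + (10x^2 + 10x + 2). Hence a·b ≡ 10x^2 + 10x + 2 (mod f). (F_11[x]/(f) is a field with 11^3 = 1331 elements since f is irreducible of degree 3.)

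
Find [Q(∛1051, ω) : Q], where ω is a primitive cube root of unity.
[Q(∛1051, ω) : Q] = 6

[Q(∛1051):Q] = 3 (min poly x^3 - 1051, irreducible since 1051 is not a perfect cube). [Q(ω):Q] = 2 (min poly x^2 + x + 1). Since Q(∛1051) ⊂ R and ω ∉ R, we have ω ∉ Q(∛1051), so x^2 + x + 1 remains irreducible over Q(∛1051) and [Q(∛1051, ω) : Q(∛1051)] = 2. By the tower law, [Q(∛1051, ω) : Q] = 3 · 2 = 6. (In fact Q(∛1051, ω) is the splitting field of x^3 - 1051 over Q.)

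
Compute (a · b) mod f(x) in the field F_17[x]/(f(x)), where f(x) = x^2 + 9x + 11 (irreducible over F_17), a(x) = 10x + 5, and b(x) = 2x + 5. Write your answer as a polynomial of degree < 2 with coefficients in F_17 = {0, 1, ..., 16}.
a · b ≡ 16x + 9 (mod f(x))

Multiply in F_17[x]: a(x)·b(x) = (10x + 5)·(2x + 5) = 3x^2 + 9x + 8. This has degree ≥ 2, so divide by f(x) over F_17: 3x^2 + 9x + 8 = (3)·(x^2 + 9x + 11) + (16x + 9). Hence a·b ≡ 16x + 9 (mod f). (F_17[x]/(f) is a field with 17^2 = 289 elements since f is irreducible of degree 2.)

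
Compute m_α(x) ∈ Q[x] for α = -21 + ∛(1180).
m_α(x) = x^3 + 63x^2 + 1323x + 8081

Set β = α + 21 = ∛(1180), so β^3 = 1180. Then (α + 21)^3 - 1180 = 0, i.e. α is a root of g(x) = (x + 21)^3 - 1180 = x^3 + 63x^2 + 1323x + 8081. Since g(x) = h(x + 21) where h(x) = x^3 - 1180, and h is irreducible over Q (because 1180 is not a perfect cube, so h has no rational root, and a monic cubic with no rational root is irreducible), g is also irreducible (irreducibility is preserved under the substitution x → x + 21). Hence m_α(x) = x^3 + 63x^2 + 1323x + 8081.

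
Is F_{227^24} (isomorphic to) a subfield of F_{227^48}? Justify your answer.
Yes: F_{227^24} is a subfield of F_{227^48}

F_{p^m} embeds in F_{p^n} iff m | n (since F_{p^n} is the splitting field of x^(p^n) - x, and F_{p^m} ⊂ F_{p^n} forces p^n to be a power of p^m, i.e. m | n; conversely if m | n then every root of x^(p^m) - x is a root of x^(p^n) - x). Here 24 | 48 (since 48 = 2·24), so F_{227^24} is a subfield of F_{227^48}, and [F_{227^48} : F_{227^24}] = 48/24 = 2.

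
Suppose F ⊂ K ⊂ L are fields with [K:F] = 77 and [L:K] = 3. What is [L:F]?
[L:F] = 231

The tower law says that for any tower of field extensions F ⊂ K ⊂ L with finite degrees, [L:F] = [L:K] · [K:F]. Here this gives [L:F] = 3 · 77 = 231.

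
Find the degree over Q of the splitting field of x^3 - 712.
[K : Q] = 6

The roots of x^3 - 712 are ∛712, ω∛712, ω^2∛712 where ω = e^(2πi/3) is a primitive cube root of unity, so K = Q(∛712, ω). Now [Q(∛712):Q] = 3 (since 712 is not a perfect cube, x^3 - 712 is irreducible) and [Q(ω):Q] = 2. Both 2 and 3 divide [K:Q], and [K:Q] ≤ 3·2 = 6, so [K:Q] = 6. (Equivalently: Q(∛712) ⊂ R but ω ∉ R, so [K : Q(∛712)] = 2.)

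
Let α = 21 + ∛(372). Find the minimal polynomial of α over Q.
m_α(x) = x^3 - 63x^2 + 1323x - 9633

Set β = α - 21 = ∛(372), so β^3 = 372. Then (α - 21)^3 - 372 = 0, i.e. α is a root of g(x) = (x - 21)^3 - 372 = x^3 - 63x^2 + 1323x - 9633. Since g(x) = h(x - 21) where h(x) = x^3 - 372, and h is irreducible over Q (because 372 is not a perfect cube, so h has no rational root, and a monic cubic with no rational root is irreducible), g is also irreducible (irreducibility is preserved under the substitution x → x - 21). Hence m_α(x) = x^3 - 63x^2 + 1323x - 9633.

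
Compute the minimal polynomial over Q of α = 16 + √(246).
m_α(x) = x^2 - 32x + 10

From α - 16 = √(246), squaring gives (α - 16)^2 = 246, i.e. α^2 - 32α + 256 = 246, so α^2 - 32α + 10 = 0. The discriminant of x^2 - 32x + 10 is (-32)^2 - 4·(10) = 1024 - 40 = 984, and 4·(246) is not a perfect square in Q since 246 is squarefree and ≠ 1. Hence x^2 - 32x + 10 is irreducible over Q and is the minimal polynomial of α.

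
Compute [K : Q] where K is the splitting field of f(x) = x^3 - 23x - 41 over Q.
[K : Q] = 6

By the rational root test, any rational root of the monic integer polynomial f(x) = x^3 - 23x - 41 must be an integer dividing the constant term -41, i.e. one of ±{1, 41}. Evaluating: f(1) = -63, f(-1) = -19, f(41) = 67937, f(-41) = -68019; none is 0, so f has no rational root and is therefore irreducible over Q (a cubic with no linear factor over a field is irreducible). For an irreducible cubic, the Galois group is A_3 or S_3 according as the discriminant disc(f) = -4a^3 - 27b^2 = -4·(-23)^3 - 27·(-41)^2 = 3281 is or is not a square in Q. Here disc(f) = 3281 is not a perfect square in Q, so the Galois group of f over Q is not contained in A_3 and must be all of S_3. The splitting field has degree |S_3| = 6 over Q, so [K : Q] = 6.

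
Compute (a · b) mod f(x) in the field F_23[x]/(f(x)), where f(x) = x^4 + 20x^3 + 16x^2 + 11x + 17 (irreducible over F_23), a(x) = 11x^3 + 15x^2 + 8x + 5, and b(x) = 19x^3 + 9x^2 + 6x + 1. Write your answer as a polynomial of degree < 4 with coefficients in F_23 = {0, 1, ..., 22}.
a · b ≡ 20x^3 + 11x^2 + 7x + 4 (mod f(x))

Multiply in F_23[x]: a(x)·b(x) = (11x^3 + 15x^2 + 8x + 5)·(19x^3 + 9x^2 + 6x + 1) = 2x^6 + 16x^5 + 8x^4 + 15x^3 + 16x^2 + 15x + 5. This has degree ≥ 4, so divide by f(x) over F_23: 2x^6 + 16x^5 + 8x^4 + 15x^3 + 16x^2 + 15x + 5 = (2x^2 + 22x + 19)·(x^4 + 20x^3 + 16x^2 + 11x + 17) + (20x^3 + 11x^2 + 7x + 4). Hence a·b ≡ 20x^3 + 11x^2 + 7x + 4 (mod f). (F_23[x]/(f) is a field with 23^4 = 279841 elements since f is irreducible of degree 4.)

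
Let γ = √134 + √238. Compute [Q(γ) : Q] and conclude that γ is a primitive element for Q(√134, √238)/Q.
[Q(γ) : Q] = 4 (equivalently, Q(γ) = Q(√134, √238))

Obviously Q(γ) ⊆ Q(√134, √238), and [Q(√134, √238):Q] = 4 (since 134, 238 are distinct squarefree integers > 1 with 31892 not a perfect square). To show equality we compute the minimal polynomial of γ. From γ = √134 + √238: γ^2 = 134 + 2√(31892) + 238 = 372 + 2√(31892), so γ^2 - 372 = 2√(31892); squaring, (γ^2 - 372)^2 = 4·31892, i.e. γ^4 - 744γ^2 + 138384 - 127568 = 0, i.e. γ^4 - 744γ^2 + 10816 = 0. So γ is a root of x^4 - 744x^2 + 10816. This polynomial is irreducible over Q: it has no rational root (each ±√134 ± √238 is irrational), and any factorization into two quadratics over Q would force √(31892) ∈ Q (pairing opposite roots) or √134, √238 ∈ Q (other pairings), all impossible. Hence [Q(γ):Q] = 4 = [Q(√134, √238):Q], so Q(γ) = Q(√134, √238).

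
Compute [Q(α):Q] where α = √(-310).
[Q(α):Q] = 2

[Q(α):Q] equals the degree of the minimal polynomial of α. Here α^2 = -310 and x^2 + 310 is irreducible (d = -310 is squarefree, ≠ 1, hence not a square), so deg(m_α) = 2. Thus [Q(α):Q] = 2.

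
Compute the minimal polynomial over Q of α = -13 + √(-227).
m_α(x) = x^2 + 26x + 396

From α + 13 = √(-227), squaring gives (α + 13)^2 = -227, i.e. α^2 + 26α + 169 = -227, so α^2 + 26α + 396 = 0. The discriminant of x^2 + 26x + 396 is (26)^2 - 4·(396) = 676 - 1584 = -908, and 4·(-227) is not a perfect square in Q since -227 is squarefree and ≠ 1. Hence x^2 + 26x + 396 is irreducible over Q and is the minimal polynomial of α.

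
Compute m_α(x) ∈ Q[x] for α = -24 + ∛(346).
m_α(x) = x^3 + 72x^2 + 1728x + 13478

Set β = α + 24 = ∛(346), so β^3 = 346. Then (α + 24)^3 - 346 = 0, i.e. α is a root of g(x) = (x + 24)^3 - 346 = x^3 + 72x^2 + 1728x + 13478. Since g(x) = h(x + 24) where h(x) = x^3 - 346, and h is irreducible over Q (because 346 is not a perfect cube, so h has no rational root, and a monic cubic with no rational root is irreducible), g is also irreducible (irreducibility is preserved under the substitution x → x + 24). Hence m_α(x) = x^3 + 72x^2 + 1728x + 13478.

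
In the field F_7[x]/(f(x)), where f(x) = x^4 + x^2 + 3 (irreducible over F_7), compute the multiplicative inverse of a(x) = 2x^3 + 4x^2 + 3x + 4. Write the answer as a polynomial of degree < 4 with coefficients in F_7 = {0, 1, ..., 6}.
a(x)^(-1) ≡ 2x^3 + 2x + 3 (mod f(x))

Since f is irreducible over F_7, F_7[x]/(f) is a field and a(x) ≠ 0 has an inverse. Apply the extended Euclidean algorithm to f(x) and a(x) in F_7[x]: f(x) = (4x + 6)·a(x) + (x);  a(x) = (2x^2 + 4x + 3)·(x) + (4). The last nonzero remainder is the constant 4 = gcd(f, a) in F_7. Back-substituting through the division chain expresses 4 = s(x)·a(x) + t(x)·f(x) with s(x) ≡ x^3 + x + 5 (mod f), so (x^3 + x + 5)·a(x) ≡ 4 (mod f). Multiplying by 4^(-1) ≡ 2 in F_7 gives a(x)^(-1) ≡ 2·(x^3 + x + 5) ≡ 2x^3 + 2x + 3 (mod f). Check: (2x^3 + 4x^2 + 3x + 4)·(2x^3 + 2x + 3) = 4x^6 + x^5 + 3x^4 + x^3 + 4x^2 + 3x + 5 ≡ 1 (mod x^4 + x^2 + 3).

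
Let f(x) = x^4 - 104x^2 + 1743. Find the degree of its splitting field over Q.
[K : Q] = 4

Solving the quadratic in x^2: x^2 = (104 ± √(104^2 - 4·1743))/2 = (104 ± √3844)/2 = (104 ± 62)/2, giving x^2 = 21 or x^2 = 83. So f(x) = (x^2 - 21)(x^2 - 83) and the roots of f are ±√21, ±√83. Hence the splitting field is K = Q(√21, √83). Since 21 and 83 are distinct squarefree integers > 1, their product 1743 is not a perfect square, so √83 ∉ Q(√21). By the tower law [K:Q] = [Q(√21,√83):Q(√21)] · [Q(√21):Q] = 2 · 2 = 4.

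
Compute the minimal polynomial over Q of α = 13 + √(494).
m_α(x) = x^2 - 26x - 325

From α - 13 = √(494), squaring gives (α - 13)^2 = 494, i.e. α^2 - 26α + 169 = 494, so α^2 - 26α - 325 = 0. The discriminant of x^2 - 26x - 325 is (-26)^2 - 4·(-325) = 676 + 1300 = 1976, and 4·(494) is not a perfect square in Q since 494 is squarefree and ≠ 1. Hence x^2 - 26x - 325 is irreducible over Q and is the minimal polynomial of α.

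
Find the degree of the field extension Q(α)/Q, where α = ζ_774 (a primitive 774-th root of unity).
[Q(α):Q] = 252

The minimal polynomial of ζ_774 over Q is the 774-th cyclotomic polynomial Φ_774(x), which is irreducible over Q and has degree φ(774) = 252. Hence [Q(α):Q] = φ(774) = 252.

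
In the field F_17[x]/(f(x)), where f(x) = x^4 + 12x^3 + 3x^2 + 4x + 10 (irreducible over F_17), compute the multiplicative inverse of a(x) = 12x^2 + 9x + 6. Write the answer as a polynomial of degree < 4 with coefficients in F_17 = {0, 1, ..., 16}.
a(x)^(-1) ≡ 14x^3 + 8x^2 + 3x + 5 (mod f(x))

Since f is irreducible over F_17, F_17[x]/(f) is a field and a(x) ≠ 0 has an inverse. Apply the extended Euclidean algorithm to f(x) and a(x) in F_17[x]: f(x) = (10x^2 + 2x + 15)·a(x) + (10x + 5);  a(x) = (8x + 2)·(10x + 5) + (13). The last nonzero remainder is the constant 13 = gcd(f, a) in F_17. Back-substituting through the division chain expresses 13 = s(x)·a(x) + t(x)·f(x) with s(x) ≡ 12x^3 + 2x^2 + 5x + 14 (mod f), so (12x^3 + 2x^2 + 5x + 14)·a(x) ≡ 13 (mod f). Multiplying by 13^(-1) ≡ 4 in F_17 gives a(x)^(-1) ≡ 4·(12x^3 + 2x^2 + 5x + 14) ≡ 14x^3 + 8x^2 + 3x + 5 (mod f). Check: (12x^2 + 9x + 6)·(14x^3 + 8x^2 + 3x + 5) = 15x^5 + x^4 + 5x^3 + 16x^2 + 12x + 13 ≡ 1 (mod x^4 + 12x^3 + 3x^2 + 4x + 10).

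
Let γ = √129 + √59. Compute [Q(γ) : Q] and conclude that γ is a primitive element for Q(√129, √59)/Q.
[Q(γ) : Q] = 4 (equivalently, Q(γ) = Q(√129, √59))

Obviously Q(γ) ⊆ Q(√129, √59), and [Q(√129, √59):Q] = 4 (since 129, 59 are distinct squarefree integers > 1 with 7611 not a perfect square). To show equality we compute the minimal polynomial of γ. From γ = √129 + √59: γ^2 = 129 + 2√(7611) + 59 = 188 + 2√(7611), so γ^2 - 188 = 2√(7611); squaring, (γ^2 - 188)^2 = 4·7611, i.e. γ^4 - 376γ^2 + 35344 - 30444 = 0, i.e. γ^4 - 376γ^2 + 4900 = 0. So γ is a root of x^4 - 376x^2 + 4900. This polynomial is irreducible over Q: it has no rational root (each ±√129 ± √59 is irrational), and any factorization into two quadratics over Q would force √(7611) ∈ Q (pairing opposite roots) or √129, √59 ∈ Q (other pairings), all impossible. Hence [Q(γ):Q] = 4 = [Q(√129, √59):Q], so Q(γ) = Q(√129, √59).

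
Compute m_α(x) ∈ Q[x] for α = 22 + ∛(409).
m_α(x) = x^3 - 66x^2 + 1452x - 11057

Set β = α - 22 = ∛(409), so β^3 = 409. Then (α - 22)^3 - 409 = 0, i.e. α is a root of g(x) = (x - 22)^3 - 409 = x^3 - 66x^2 + 1452x - 11057. Since g(x) = h(x - 22) where h(x) = x^3 - 409, and h is irreducible over Q (because 409 is not a perfect cube, so h has no rational root, and a monic cubic with no rational root is irreducible), g is also irreducible (irreducibility is preserved under the substitution x → x - 22). Hence m_α(x) = x^3 - 66x^2 + 1452x - 11057.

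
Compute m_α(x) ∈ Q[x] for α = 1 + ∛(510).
m_α(x) = x^3 - 3x^2 + 3x - 511

Set β = α - 1 = ∛(510), so β^3 = 510. Then (α - 1)^3 - 510 = 0, i.e. α is a root of g(x) = (x - 1)^3 - 510 = x^3 - 3x^2 + 3x - 511. Since g(x) = h(x - 1) where h(x) = x^3 - 510, and h is irreducible over Q (because 510 is not a perfect cube, so h has no rational root, and a monic cubic with no rational root is irreducible), g is also irreducible (irreducibility is preserved under the substitution x → x - 1). Hence m_α(x) = x^3 - 3x^2 + 3x - 511.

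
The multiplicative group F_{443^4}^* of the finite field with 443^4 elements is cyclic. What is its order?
|F_{443^4}^*| = 38513670000

F_{443^4} has 443^4 = 38513670001 elements; its multiplicative group consists of all nonzero elements, so |F_{443^4}^*| = 38513670001 - 1 = 38513670000. (It is cyclic since any finite subgroup of the multiplicative group of a field is cyclic.)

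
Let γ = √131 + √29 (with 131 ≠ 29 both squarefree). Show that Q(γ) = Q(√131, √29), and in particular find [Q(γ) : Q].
[Q(γ) : Q] = 4 (equivalently, Q(γ) = Q(√131, √29))

Obviously Q(γ) ⊆ Q(√131, √29), and [Q(√131, √29):Q] = 4 (since 131, 29 are distinct squarefree integers > 1 with 3799 not a perfect square). To show equality we compute the minimal polynomial of γ. From γ = √131 + √29: γ^2 = 131 + 2√(3799) + 29 = 160 + 2√(3799), so γ^2 - 160 = 2√(3799); squaring, (γ^2 - 160)^2 = 4·3799, i.e. γ^4 - 320γ^2 + 25600 - 15196 = 0, i.e. γ^4 - 320γ^2 + 10404 = 0. So γ is a root of x^4 - 320x^2 + 10404. This polynomial is irreducible over Q: it has no rational root (each ±√131 ± √29 is irrational), and any factorization into two quadratics over Q would force √(3799) ∈ Q (pairing opposite roots) or √131, √29 ∈ Q (other pairings), all impossible. Hence [Q(γ):Q] = 4 = [Q(√131, √29):Q], so Q(γ) = Q(√131, √29).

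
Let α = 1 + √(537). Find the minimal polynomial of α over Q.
m_α(x) = x^2 - 2x - 536

From α - 1 = √(537), squaring gives (α - 1)^2 = 537, i.e. α^2 - 2α + 1 = 537, so α^2 - 2α - 536 = 0. The discriminant of x^2 - 2x - 536 is (-2)^2 - 4·(-536) = 4 + 2144 = 2148, and 4·(537) is not a perfect square in Q since 537 is squarefree and ≠ 1. Hence x^2 - 2x - 536 is irreducible over Q and is the minimal polynomial of α.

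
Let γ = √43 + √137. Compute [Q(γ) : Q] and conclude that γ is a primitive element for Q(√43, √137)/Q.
[Q(γ) : Q] = 4 (equivalently, Q(γ) = Q(√43, √137))

Obviously Q(γ) ⊆ Q(√43, √137), and [Q(√43, √137):Q] = 4 (since 43, 137 are distinct squarefree integers > 1 with 5891 not a perfect square). To show equality we compute the minimal polynomial of γ. From γ = √43 + √137: γ^2 = 43 + 2√(5891) + 137 = 180 + 2√(5891), so γ^2 - 180 = 2√(5891); squaring, (γ^2 - 180)^2 = 4·5891, i.e. γ^4 - 360γ^2 + 32400 - 23564 = 0, i.e. γ^4 - 360γ^2 + 8836 = 0. So γ is a root of x^4 - 360x^2 + 8836. This polynomial is irreducible over Q: it has no rational root (each ±√43 ± √137 is irrational), and any factorization into two quadratics over Q would force √(5891) ∈ Q (pairing opposite roots) or √43, √137 ∈ Q (other pairings), all impossible. Hence [Q(γ):Q] = 4 = [Q(√43, √137):Q], so Q(γ) = Q(√43, √137).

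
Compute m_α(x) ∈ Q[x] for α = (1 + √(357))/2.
m_α(x) = x^2 - x - 89

From 2α - 1 = √(357), squaring gives (2α - 1)^2 = 357, i.e. 4α^2 - 4α + 1 = 357, so α^2 - α + (1 - 357)/4 = 0. Since 357 ≡ 1 (mod 4), (1 - 357)/4 = -89 ∈ Z. The polynomial x^2 - x - 89 has discriminant 1 - 4·(-89) = 357, which is not a perfect square in Q (d = 357 is squarefree and ≠ 1), so x^2 - x - 89 is irreducible over Q. It is the minimal polynomial of α.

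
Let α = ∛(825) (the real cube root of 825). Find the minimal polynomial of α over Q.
m_α(x) = x^3 - 825

α satisfies α^3 = 825, so x^3 - 825 annihilates α. By the rational root test, a rational root p/q (in lowest terms) of x^3 - 825 would satisfy p^3 = 825 q^3, forcing q = 1 and p^3 = 825; but 825 is not a perfect cube, contradiction. A monic cubic over Q with no rational root is irreducible (any nontrivial factorization would include a linear factor). Hence x^3 - 825 is the minimal polynomial of α, and in particular [Q(α):Q] = 3.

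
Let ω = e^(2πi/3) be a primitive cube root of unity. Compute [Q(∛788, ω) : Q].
[Q(∛788, ω) : Q] = 6

[Q(∛788):Q] = 3 (min poly x^3 - 788, irreducible since 788 is not a perfect cube). [Q(ω):Q] = 2 (min poly x^2 + x + 1). Since Q(∛788) ⊂ R and ω ∉ R, we have ω ∉ Q(∛788), so x^2 + x + 1 remains irreducible over Q(∛788) and [Q(∛788, ω) : Q(∛788)] = 2. By the tower law, [Q(∛788, ω) : Q] = 3 · 2 = 6. (In fact Q(∛788, ω) is the splitting field of x^3 - 788 over Q.)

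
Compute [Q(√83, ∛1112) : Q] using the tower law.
[Q(√83, ∛1112) : Q] = 6

Let L = Q(√83, ∛1112). Since Q(√83) ⊂ L and [Q(√83):Q] = 2, the tower law gives 2 | [L:Q]. Likewise Q(∛1112) ⊂ L with [Q(∛1112):Q] = 3 (because 1112 is not a perfect cube), so 3 | [L:Q]. As gcd(2,3) = 1, [L:Q] is divisible by 6. Conversely L is generated over Q by √83 and ∛1112, so [L:Q] ≤ 2·3 = 6. Therefore [Q(√83, ∛1112) : Q] = 6.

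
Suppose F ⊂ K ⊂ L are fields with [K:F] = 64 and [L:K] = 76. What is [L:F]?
[L:F] = 4864

The tower law says that for any tower of field extensions F ⊂ K ⊂ L with finite degrees, [L:F] = [L:K] · [K:F]. Here this gives [L:F] = 76 · 64 = 4864.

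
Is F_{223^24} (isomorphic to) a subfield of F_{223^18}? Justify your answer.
No: F_{223^24} is not a subfield of F_{223^18}

F_{p^m} embeds in F_{p^n} iff m | n. Here 24 ∤ 18 (since 18 = 0·24 + 18 with remainder 18 ≠ 0), so F_{223^24} is not a subfield of F_{223^18}. Equivalently: if it were, the tower law would give 24 = [F_{223^24}:F_223] dividing [F_{223^18}:F_223] = 18, contradiction.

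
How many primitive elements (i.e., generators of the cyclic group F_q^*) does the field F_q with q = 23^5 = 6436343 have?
There are φ(6436342) = 2925600 primitive elements

F_q^* is cyclic of order q - 1 = 6436342. A cyclic group of order m has exactly φ(m) generators. Here m = 6436342 = 2 · 11 · 292561, so the number of primitive elements is φ(6436342) = 2925600.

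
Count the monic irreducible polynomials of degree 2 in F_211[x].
There are 22155 monic irreducible polynomials of degree 2 over F_211

Each element of F_{211^2} that lies in no proper subfield is a root of exactly one monic irreducible of degree 2 over F_211, and each such polynomial has 2 distinct roots in F_{211^2}. By Möbius inversion the count is N_211(2) = (1/2) Σ_{d|2} μ(2/d) · 211^d = (1/2)(μ(2)·211^1 + μ(1)·211^2) = 44310/2 = 22155.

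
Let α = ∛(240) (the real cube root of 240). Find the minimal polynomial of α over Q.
m_α(x) = x^3 - 240

α satisfies α^3 = 240, so x^3 - 240 annihilates α. By the rational root test, a rational root p/q (in lowest terms) of x^3 - 240 would satisfy p^3 = 240 q^3, forcing q = 1 and p^3 = 240; but 240 is not a perfect cube, contradiction. A monic cubic over Q with no rational root is irreducible (any nontrivial factorization would include a linear factor). Hence x^3 - 240 is the minimal polynomial of α, and in particular [Q(α):Q] = 3.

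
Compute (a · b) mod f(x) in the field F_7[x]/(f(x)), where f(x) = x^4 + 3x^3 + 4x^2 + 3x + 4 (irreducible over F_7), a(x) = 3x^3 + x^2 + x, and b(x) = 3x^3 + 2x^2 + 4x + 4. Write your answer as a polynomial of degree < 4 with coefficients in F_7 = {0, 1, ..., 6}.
a · b ≡ 5x^2 + 6x (mod f(x))

Multiply in F_7[x]: a(x)·b(x) = (3x^3 + x^2 + x)·(3x^3 + 2x^2 + 4x + 4) = 2x^6 + 2x^5 + 3x^4 + 4x^3 + x^2 + 4x. This has degree ≥ 4, so divide by f(x) over F_7: 2x^6 + 2x^5 + 3x^4 + 4x^3 + x^2 + 4x = (2x^2 + 3x)·(x^4 + 3x^3 + 4x^2 + 3x + 4) + (5x^2 + 6x). Hence a·b ≡ 5x^2 + 6x (mod f). (F_7[x]/(f) is a field with 7^4 = 2401 elements since f is irreducible of degree 4.)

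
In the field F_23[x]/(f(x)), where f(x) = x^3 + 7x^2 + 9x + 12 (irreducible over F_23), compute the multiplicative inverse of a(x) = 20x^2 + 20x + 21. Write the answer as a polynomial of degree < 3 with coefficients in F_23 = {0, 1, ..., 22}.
a(x)^(-1) ≡ 19x^2 + 12x + 15 (mod f(x))

Since f is irreducible over F_23, F_23[x]/(f) is a field and a(x) ≠ 0 has an inverse. Apply the extended Euclidean algorithm to f(x) and a(x) in F_23[x]: f(x) = (15x + 21)·a(x) + (10x + 8);  a(x) = (2x + 5)·(10x + 8) + (4). The last nonzero remainder is the constant 4 = gcd(f, a) in F_23. Back-substituting through the division chain expresses 4 = s(x)·a(x) + t(x)·f(x) with s(x) ≡ 7x^2 + 2x + 14 (mod f), so (7x^2 + 2x + 14)·a(x) ≡ 4 (mod f). Multiplying by 4^(-1) ≡ 6 in F_23 gives a(x)^(-1) ≡ 6·(7x^2 + 2x + 14) ≡ 19x^2 + 12x + 15 (mod f). Check: (20x^2 + 20x + 21)·(19x^2 + 12x + 15) = 12x^4 + 22x^3 + 19x^2 + 16 ≡ 1 (mod x^3 + 7x^2 + 9x + 12).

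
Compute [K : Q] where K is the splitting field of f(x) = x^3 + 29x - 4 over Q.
[K : Q] = 6

By the rational root test, any rational root of the monic integer polynomial f(x) = x^3 + 29x - 4 must be an integer dividing the constant term -4, i.e. one of ±{1, 2, 4}. Evaluating: f(1) = 26, f(-1) = -34, f(2) = 62, f(-2) = -70, f(4) = 176, f(-4) = -184; none is 0, so f has no rational root and is therefore irreducible over Q (a cubic with no linear factor over a field is irreducible). For an irreducible cubic, the Galois group is A_3 or S_3 according as the discriminant disc(f) = -4a^3 - 27b^2 = -4·(29)^3 - 27·(-4)^2 = -97988 is or is not a square in Q. Here disc(f) = -97988 is not a perfect square in Q, so the Galois group of f over Q is not contained in A_3 and must be all of S_3. The splitting field has degree |S_3| = 6 over Q, so [K : Q] = 6.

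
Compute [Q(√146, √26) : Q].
[Q(√146, √26) : Q] = 4

[Q(√146):Q] = 2 (min poly x^2 - 146, irreducible since 146 is squarefree > 1). For the top step, suppose √26 ∈ Q(√146), say √26 = c + d√146 with c, d ∈ Q. Squaring: 26 = c^2 + 146d^2 + 2cd√146. Since √146 ∉ Q this forces 2cd = 0. If d = 0 then √26 = c ∈ Q, contradicting 26 squarefree > 1. If c = 0 then 26 = 146d^2, so 146·26 = (146d)^2 is a perfect square in Q — but 146·26 = 3796 is not a perfect square (since 146 and 26 are distinct squarefree integers). Contradiction. Hence √26 ∉ Q(√146), so x^2 - 26 stays irreducible over Q(√146) and [Q(√146, √26) : Q(√146)] = 2. By the tower law, [Q(√146, √26) : Q] = 2 · 2 = 4.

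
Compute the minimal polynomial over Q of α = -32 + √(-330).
m_α(x) = x^2 + 64x + 1354

From α + 32 = √(-330), squaring gives (α + 32)^2 = -330, i.e. α^2 + 64α + 1024 = -330, so α^2 + 64α + 1354 = 0. The discriminant of x^2 + 64x + 1354 is (64)^2 - 4·(1354) = 4096 - 5416 = -1320, and 4·(-330) is not a perfect square in Q since -330 is squarefree and ≠ 1. Hence x^2 + 64x + 1354 is irreducible over Q and is the minimal polynomial of α.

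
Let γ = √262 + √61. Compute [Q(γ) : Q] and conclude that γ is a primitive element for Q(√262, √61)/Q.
[Q(γ) : Q] = 4 (equivalently, Q(γ) = Q(√262, √61))

Obviously Q(γ) ⊆ Q(√262, √61), and [Q(√262, √61):Q] = 4 (since 262, 61 are distinct squarefree integers > 1 with 15982 not a perfect square). To show equality we compute the minimal polynomial of γ. From γ = √262 + √61: γ^2 = 262 + 2√(15982) + 61 = 323 + 2√(15982), so γ^2 - 323 = 2√(15982); squaring, (γ^2 - 323)^2 = 4·15982, i.e. γ^4 - 646γ^2 + 104329 - 63928 = 0, i.e. γ^4 - 646γ^2 + 40401 = 0. So γ is a root of x^4 - 646x^2 + 40401. This polynomial is irreducible over Q: it has no rational root (each ±√262 ± √61 is irrational), and any factorization into two quadratics over Q would force √(15982) ∈ Q (pairing opposite roots) or √262, √61 ∈ Q (other pairings), all impossible. Hence [Q(γ):Q] = 4 = [Q(√262, √61):Q], so Q(γ) = Q(√262, √61).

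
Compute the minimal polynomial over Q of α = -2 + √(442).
m_α(x) = x^2 + 4x - 438

From α + 2 = √(442), squaring gives (α + 2)^2 = 442, i.e. α^2 + 4α + 4 = 442, so α^2 + 4α - 438 = 0. The discriminant of x^2 + 4x - 438 is (4)^2 - 4·(-438) = 16 + 1752 = 1768, and 4·(442) is not a perfect square in Q since 442 is squarefree and ≠ 1. Hence x^2 + 4x - 438 is irreducible over Q and is the minimal polynomial of α.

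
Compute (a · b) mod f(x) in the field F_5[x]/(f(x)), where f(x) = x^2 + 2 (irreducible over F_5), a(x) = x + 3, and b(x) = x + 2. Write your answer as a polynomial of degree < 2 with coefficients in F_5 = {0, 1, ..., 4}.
a · b ≡ 4 (mod f(x))

Multiply in F_5[x]: a(x)·b(x) = (x + 3)·(x + 2) = x^2 + 1. This has degree ≥ 2, so divide by f(x) over F_5: x^2 + 1 = (1)·(x^2 + 2) + (4). Hence a·b ≡ 4 (mod f). (F_5[x]/(f) is a field with 5^2 = 25 elements since f is irreducible of degree 2.)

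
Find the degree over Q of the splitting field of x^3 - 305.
[K : Q] = 6

The roots of x^3 - 305 are ∛305, ω∛305, ω^2∛305 where ω = e^(2πi/3) is a primitive cube root of unity, so K = Q(∛305, ω). Now [Q(∛305):Q] = 3 (since 305 is not a perfect cube, x^3 - 305 is irreducible) and [Q(ω):Q] = 2. Both 2 and 3 divide [K:Q], and [K:Q] ≤ 3·2 = 6, so [K:Q] = 6. (Equivalently: Q(∛305) ⊂ R but ω ∉ R, so [K : Q(∛305)] = 2.)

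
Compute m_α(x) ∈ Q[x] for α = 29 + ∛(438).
m_α(x) = x^3 - 87x^2 + 2523x - 24827

Set β = α - 29 = ∛(438), so β^3 = 438. Then (α - 29)^3 - 438 = 0, i.e. α is a root of g(x) = (x - 29)^3 - 438 = x^3 - 87x^2 + 2523x - 24827. Since g(x) = h(x - 29) where h(x) = x^3 - 438, and h is irreducible over Q (because 438 is not a perfect cube, so h has no rational root, and a monic cubic with no rational root is irreducible), g is also irreducible (irreducibility is preserved under the substitution x → x - 29). Hence m_α(x) = x^3 - 87x^2 + 2523x - 24827.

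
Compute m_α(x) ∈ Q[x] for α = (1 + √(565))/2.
m_α(x) = x^2 - x - 141

From 2α - 1 = √(565), squaring gives (2α - 1)^2 = 565, i.e. 4α^2 - 4α + 1 = 565, so α^2 - α + (1 - 565)/4 = 0. Since 565 ≡ 1 (mod 4), (1 - 565)/4 = -141 ∈ Z. The polynomial x^2 - x - 141 has discriminant 1 - 4·(-141) = 565, which is not a perfect square in Q (d = 565 is squarefree and ≠ 1), so x^2 - x - 141 is irreducible over Q. It is the minimal polynomial of α.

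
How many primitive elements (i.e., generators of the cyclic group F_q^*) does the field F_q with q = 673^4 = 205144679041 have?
There are φ(205144679040) = 46750040064 primitive elements

F_q^* is cyclic of order q - 1 = 205144679040. A cyclic group of order m has exactly φ(m) generators. Here m = 205144679040 = 2^7 · 3 · 5 · 7 · 337 · 45293, so the number of primitive elements is φ(205144679040) = 46750040064.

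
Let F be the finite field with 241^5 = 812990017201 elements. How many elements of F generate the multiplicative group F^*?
There are φ(812990017200) = 213243264000 primitive elements

F_q^* is cyclic of order q - 1 = 812990017200. A cyclic group of order m has exactly φ(m) generators. Here m = 812990017200 = 2^4 · 3 · 5^2 · 61 · 11106421, so the number of primitive elements is φ(812990017200) = 213243264000.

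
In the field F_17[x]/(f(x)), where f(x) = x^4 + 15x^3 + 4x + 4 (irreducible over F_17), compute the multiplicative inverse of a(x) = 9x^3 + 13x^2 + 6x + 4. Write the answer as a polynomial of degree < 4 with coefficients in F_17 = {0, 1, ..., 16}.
a(x)^(-1) ≡ 14x^3 + 4x^2 + 15x (mod f(x))

Since f is irreducible over F_17, F_17[x]/(f) is a field and a(x) ≠ 0 has an inverse. Apply the extended Euclidean algorithm to f(x) and a(x) in F_17[x]: f(x) = (2x + 12)·a(x) + (2x^2 + 9x + 7);  a(x) = (13x + 16)·(2x^2 + 9x + 7) + (9x + 11);  (2x^2 + 9x + 7) = (4x + 15)·(9x + 11) + (12). The last nonzero remainder is the constant 12 = gcd(f, a) in F_17. Back-substituting through the division chain expresses 12 = s(x)·a(x) + t(x)·f(x) with s(x) ≡ 15x^3 + 14x^2 + 10x (mod f), so (15x^3 + 14x^2 + 10x)·a(x) ≡ 12 (mod f). Multiplying by 12^(-1) ≡ 10 in F_17 gives a(x)^(-1) ≡ 10·(15x^3 + 14x^2 + 10x) ≡ 14x^3 + 4x^2 + 15x (mod f). Check: (9x^3 + 13x^2 + 6x + 4)·(14x^3 + 4x^2 + 15x) = 7x^6 + 14x^5 + 16x^4 + 3x^3 + 4x^2 + 9x ≡ 1 (mod x^4 + 15x^3 + 4x + 4).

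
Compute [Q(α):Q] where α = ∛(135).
[Q(α):Q] = 3

The minimal polynomial of α is x^3 - 135, irreducible over Q since 135 is not a perfect cube (so x^3 - 135 has no rational root). Hence [Q(α):Q] = deg(m_α) = 3.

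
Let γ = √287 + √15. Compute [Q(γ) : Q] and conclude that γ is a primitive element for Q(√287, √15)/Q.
[Q(γ) : Q] = 4 (equivalently, Q(γ) = Q(√287, √15))

Obviously Q(γ) ⊆ Q(√287, √15), and [Q(√287, √15):Q] = 4 (since 287, 15 are distinct squarefree integers > 1 with 4305 not a perfect square). To show equality we compute the minimal polynomial of γ. From γ = √287 + √15: γ^2 = 287 + 2√(4305) + 15 = 302 + 2√(4305), so γ^2 - 302 = 2√(4305); squaring, (γ^2 - 302)^2 = 4·4305, i.e. γ^4 - 604γ^2 + 91204 - 17220 = 0, i.e. γ^4 - 604γ^2 + 73984 = 0. So γ is a root of x^4 - 604x^2 + 73984. This polynomial is irreducible over Q: it has no rational root (each ±√287 ± √15 is irrational), and any factorization into two quadratics over Q would force √(4305) ∈ Q (pairing opposite roots) or √287, √15 ∈ Q (other pairings), all impossible. Hence [Q(γ):Q] = 4 = [Q(√287, √15):Q], so Q(γ) = Q(√287, √15).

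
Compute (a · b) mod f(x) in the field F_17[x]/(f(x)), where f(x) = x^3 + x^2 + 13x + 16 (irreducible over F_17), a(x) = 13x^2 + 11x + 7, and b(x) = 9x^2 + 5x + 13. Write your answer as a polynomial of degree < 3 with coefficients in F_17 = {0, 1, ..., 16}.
a · b ≡ 11x^2 + 7x + 2 (mod f(x))

Multiply in F_17[x]: a(x)·b(x) = (13x^2 + 11x + 7)·(9x^2 + 5x + 13) = 15x^4 + 11x^3 + 15x^2 + 8x + 6. This has degree ≥ 3, so divide by f(x) over F_17: 15x^4 + 11x^3 + 15x^2 + 8x + 6 = (15x + 13)·(x^3 + x^2 + 13x + 16) + (11x^2 + 7x + 2). Hence a·b ≡ 11x^2 + 7x + 2 (mod f). (F_17[x]/(f) is a field with 17^3 = 4913 elements since f is irreducible of degree 3.)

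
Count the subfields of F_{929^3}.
F_{929^3} has 2 subfields

The subfields of F_{p^n} are exactly the fields F_{p^d} for d | n (each is the fixed field of the unique index-d subgroup of Gal(F_{p^n}/F_p) ≅ Z/nZ). The divisors of n = 3 are {1, 3}, giving 2 subfields: F_{929^1}, F_{929^3}.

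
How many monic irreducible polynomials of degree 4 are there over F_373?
There are 4839184878 monic irreducible polynomials of degree 4 over F_373

Each element of F_{373^4} that lies in no proper subfield is a root of exactly one monic irreducible of degree 4 over F_373, and each such polynomial has 4 distinct roots in F_{373^4}. By Möbius inversion the count is N_373(4) = (1/4) Σ_{d|4} μ(4/d) · 373^d = (1/4)(μ(4)·373^1 + μ(2)·373^2 + μ(1)·373^4) = 19356739512/4 = 4839184878.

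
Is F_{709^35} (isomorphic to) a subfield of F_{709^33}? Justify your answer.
No: F_{709^35} is not a subfield of F_{709^33}

F_{p^m} embeds in F_{p^n} iff m | n. Here 35 ∤ 33 (since 33 = 0·35 + 33 with remainder 33 ≠ 0), so F_{709^35} is not a subfield of F_{709^33}. Equivalently: if it were, the tower law would give 35 = [F_{709^35}:F_709] dividing [F_{709^33}:F_709] = 33, contradiction.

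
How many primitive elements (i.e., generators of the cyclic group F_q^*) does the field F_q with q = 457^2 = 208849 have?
There are φ(208848) = 65664 primitive elements

F_q^* is cyclic of order q - 1 = 208848. A cyclic group of order m has exactly φ(m) generators. Here m = 208848 = 2^4 · 3 · 19 · 229, so the number of primitive elements is φ(208848) = 65664.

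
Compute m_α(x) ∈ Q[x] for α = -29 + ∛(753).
m_α(x) = x^3 + 87x^2 + 2523x + 23636

Set β = α + 29 = ∛(753), so β^3 = 753. Then (α + 29)^3 - 753 = 0, i.e. α is a root of g(x) = (x + 29)^3 - 753 = x^3 + 87x^2 + 2523x + 23636. Since g(x) = h(x + 29) where h(x) = x^3 - 753, and h is irreducible over Q (because 753 is not a perfect cube, so h has no rational root, and a monic cubic with no rational root is irreducible), g is also irreducible (irreducibility is preserved under the substitution x → x + 29). Hence m_α(x) = x^3 + 87x^2 + 2523x + 23636.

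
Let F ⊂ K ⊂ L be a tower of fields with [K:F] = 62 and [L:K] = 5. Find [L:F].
[L:F] = 310

The tower law says that for any tower of field extensions F ⊂ K ⊂ L with finite degrees, [L:F] = [L:K] · [K:F]. Here this gives [L:F] = 5 · 62 = 310.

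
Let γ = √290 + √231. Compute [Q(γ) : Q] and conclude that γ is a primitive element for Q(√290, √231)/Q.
[Q(γ) : Q] = 4 (equivalently, Q(γ) = Q(√290, √231))

Obviously Q(γ) ⊆ Q(√290, √231), and [Q(√290, √231):Q] = 4 (since 290, 231 are distinct squarefree integers > 1 with 66990 not a perfect square). To show equality we compute the minimal polynomial of γ. From γ = √290 + √231: γ^2 = 290 + 2√(66990) + 231 = 521 + 2√(66990), so γ^2 - 521 = 2√(66990); squaring, (γ^2 - 521)^2 = 4·66990, i.e. γ^4 - 1042γ^2 + 271441 - 267960 = 0, i.e. γ^4 - 1042γ^2 + 3481 = 0. So γ is a root of x^4 - 1042x^2 + 3481. This polynomial is irreducible over Q: it has no rational root (each ±√290 ± √231 is irrational), and any factorization into two quadratics over Q would force √(66990) ∈ Q (pairing opposite roots) or √290, √231 ∈ Q (other pairings), all impossible. Hence [Q(γ):Q] = 4 = [Q(√290, √231):Q], so Q(γ) = Q(√290, √231).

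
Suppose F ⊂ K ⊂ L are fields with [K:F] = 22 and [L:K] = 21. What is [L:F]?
[L:F] = 462

The tower law says that for any tower of field extensions F ⊂ K ⊂ L with finite degrees, [L:F] = [L:K] · [K:F]. Here this gives [L:F] = 21 · 22 = 462.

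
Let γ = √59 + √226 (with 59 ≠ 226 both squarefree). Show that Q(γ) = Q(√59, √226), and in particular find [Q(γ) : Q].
[Q(γ) : Q] = 4 (equivalently, Q(γ) = Q(√59, √226))

Obviously Q(γ) ⊆ Q(√59, √226), and [Q(√59, √226):Q] = 4 (since 59, 226 are distinct squarefree integers > 1 with 13334 not a perfect square). To show equality we compute the minimal polynomial of γ. From γ = √59 + √226: γ^2 = 59 + 2√(13334) + 226 = 285 + 2√(13334), so γ^2 - 285 = 2√(13334); squaring, (γ^2 - 285)^2 = 4·13334, i.e. γ^4 - 570γ^2 + 81225 - 53336 = 0, i.e. γ^4 - 570γ^2 + 27889 = 0. So γ is a root of x^4 - 570x^2 + 27889. This polynomial is irreducible over Q: it has no rational root (each ±√59 ± √226 is irrational), and any factorization into two quadratics over Q would force √(13334) ∈ Q (pairing opposite roots) or √59, √226 ∈ Q (other pairings), all impossible. Hence [Q(γ):Q] = 4 = [Q(√59, √226):Q], so Q(γ) = Q(√59, √226).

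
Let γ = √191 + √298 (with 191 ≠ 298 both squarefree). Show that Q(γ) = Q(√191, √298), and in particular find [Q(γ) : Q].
[Q(γ) : Q] = 4 (equivalently, Q(γ) = Q(√191, √298))

Obviously Q(γ) ⊆ Q(√191, √298), and [Q(√191, √298):Q] = 4 (since 191, 298 are distinct squarefree integers > 1 with 56918 not a perfect square). To show equality we compute the minimal polynomial of γ. From γ = √191 + √298: γ^2 = 191 + 2√(56918) + 298 = 489 + 2√(56918), so γ^2 - 489 = 2√(56918); squaring, (γ^2 - 489)^2 = 4·56918, i.e. γ^4 - 978γ^2 + 239121 - 227672 = 0, i.e. γ^4 - 978γ^2 + 11449 = 0. So γ is a root of x^4 - 978x^2 + 11449. This polynomial is irreducible over Q: it has no rational root (each ±√191 ± √298 is irrational), and any factorization into two quadratics over Q would force √(56918) ∈ Q (pairing opposite roots) or √191, √298 ∈ Q (other pairings), all impossible. Hence [Q(γ):Q] = 4 = [Q(√191, √298):Q], so Q(γ) = Q(√191, √298).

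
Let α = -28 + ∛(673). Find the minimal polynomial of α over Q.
m_α(x) = x^3 + 84x^2 + 2352x + 21279

Set β = α + 28 = ∛(673), so β^3 = 673. Then (α + 28)^3 - 673 = 0, i.e. α is a root of g(x) = (x + 28)^3 - 673 = x^3 + 84x^2 + 2352x + 21279. Since g(x) = h(x + 28) where h(x) = x^3 - 673, and h is irreducible over Q (because 673 is not a perfect cube, so h has no rational root, and a monic cubic with no rational root is irreducible), g is also irreducible (irreducibility is preserved under the substitution x → x + 28). Hence m_α(x) = x^3 + 84x^2 + 2352x + 21279.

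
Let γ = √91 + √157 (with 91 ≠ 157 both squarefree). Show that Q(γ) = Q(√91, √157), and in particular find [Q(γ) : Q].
[Q(γ) : Q] = 4 (equivalently, Q(γ) = Q(√91, √157))

Obviously Q(γ) ⊆ Q(√91, √157), and [Q(√91, √157):Q] = 4 (since 91, 157 are distinct squarefree integers > 1 with 14287 not a perfect square). To show equality we compute the minimal polynomial of γ. From γ = √91 + √157: γ^2 = 91 + 2√(14287) + 157 = 248 + 2√(14287), so γ^2 - 248 = 2√(14287); squaring, (γ^2 - 248)^2 = 4·14287, i.e. γ^4 - 496γ^2 + 61504 - 57148 = 0, i.e. γ^4 - 496γ^2 + 4356 = 0. So γ is a root of x^4 - 496x^2 + 4356. This polynomial is irreducible over Q: it has no rational root (each ±√91 ± √157 is irrational), and any factorization into two quadratics over Q would force √(14287) ∈ Q (pairing opposite roots) or √91, √157 ∈ Q (other pairings), all impossible. Hence [Q(γ):Q] = 4 = [Q(√91, √157):Q], so Q(γ) = Q(√91, √157).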